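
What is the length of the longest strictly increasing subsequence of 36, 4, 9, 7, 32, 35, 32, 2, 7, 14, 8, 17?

4

Let dp[i] be the longest increasing subsequence ending at position i. Then dp = [1, 1, 2, 2, 3, 4, 3, 1, 2, 3, 3, 4].
The maximum is 4; one witness is 4, 9, 32, 35 at positions 2,3,5,6.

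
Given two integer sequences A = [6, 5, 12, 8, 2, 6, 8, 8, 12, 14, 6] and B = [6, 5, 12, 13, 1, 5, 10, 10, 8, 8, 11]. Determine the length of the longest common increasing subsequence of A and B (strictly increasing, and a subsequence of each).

For each value that appears in both, track the longest common increasing run ending there.
The best achievable length is 2; one witness is 6, 12 (A-positions 1,3, B-positions 1,3).

2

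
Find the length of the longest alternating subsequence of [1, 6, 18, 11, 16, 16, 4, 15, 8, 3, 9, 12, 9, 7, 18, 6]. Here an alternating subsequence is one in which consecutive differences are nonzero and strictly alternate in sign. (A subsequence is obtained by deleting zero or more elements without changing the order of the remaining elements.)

A longest alternating subsequence is 1, 18, 11, 16, 4, 15, 8, 12, 9, 18, 6 (positions 1,3,4,5,7,8,9,12,13,15,16); its 10 consecutive differences strictly alternate in sign, and length 11 is optimal.

11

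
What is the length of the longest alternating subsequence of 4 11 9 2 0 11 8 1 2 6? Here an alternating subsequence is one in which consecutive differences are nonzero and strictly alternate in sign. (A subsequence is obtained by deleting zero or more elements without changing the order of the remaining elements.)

A longest alternating subsequence is 4, 11, 9, 11, 1, 2 (positions 1,2,3,6,8,9); its 5 consecutive differences strictly alternate in sign, and length 6 is optimal.

6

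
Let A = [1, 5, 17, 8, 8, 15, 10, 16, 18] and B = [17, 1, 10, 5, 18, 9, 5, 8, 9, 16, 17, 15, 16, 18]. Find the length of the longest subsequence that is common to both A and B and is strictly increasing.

For each value that appears in both, track the longest common increasing run ending there.
The best achievable length is 6; one witness is 1, 5, 8, 15, 16, 18 (A-positions 1,2,4,6,8,9, B-positions 2,4,8,12,13,14).

6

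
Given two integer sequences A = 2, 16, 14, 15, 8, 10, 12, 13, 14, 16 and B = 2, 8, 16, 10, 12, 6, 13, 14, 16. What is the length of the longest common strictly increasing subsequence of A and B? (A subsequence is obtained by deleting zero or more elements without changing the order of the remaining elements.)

7

A longest common strictly increasing subsequence is 2, 8, 10, 12, 13, 14, 16 (length 7); it appears in order in both A and B, and no longer such subsequence exists.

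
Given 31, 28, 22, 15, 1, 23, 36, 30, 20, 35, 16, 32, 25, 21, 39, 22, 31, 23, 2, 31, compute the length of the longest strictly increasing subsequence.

6

Scanning left to right, the best length ending at each element is: 31→1, 28→1, 22→1, 15→1, 1→1, 23→2, 36→3, 30→3, 20→2, 35→4, 16→2, 32→4, 25→3, 21→3, 39→5, 22→4, 31→5, 23→5, 2→2, 31→6.
So the longest increasing subsequence has length 6, e.g. 15, 20, 21, 22, 23, 31.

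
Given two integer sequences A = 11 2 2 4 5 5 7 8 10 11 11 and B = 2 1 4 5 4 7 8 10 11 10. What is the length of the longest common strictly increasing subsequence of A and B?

7

For each value that appears in both, track the longest common increasing run ending there.
The best achievable length is 7; one witness is 2, 4, 5, 7, 8, 10, 11 (A-positions 2,4,5,7,8,9,10, B-positions 1,3,4,6,7,8,9).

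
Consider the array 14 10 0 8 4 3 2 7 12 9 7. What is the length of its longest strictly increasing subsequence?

4

One longest increasing subsequence is 0, 4, 7, 12 (positions 3,5,8,9), of length 4; no longer one exists.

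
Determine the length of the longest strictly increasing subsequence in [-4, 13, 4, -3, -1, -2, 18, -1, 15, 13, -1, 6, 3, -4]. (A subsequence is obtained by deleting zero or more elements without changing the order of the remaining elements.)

Scanning left to right, the best length ending at each element is: -4→1, 13→2, 4→2, -3→2, -1→3, -2→3, 18→4, -1→4, 15→5, 13→5, -1→4, 6→5, 3→5, -4→1.
So the longest increasing subsequence has length 5, e.g. -4, -3, -2, -1, 15.

5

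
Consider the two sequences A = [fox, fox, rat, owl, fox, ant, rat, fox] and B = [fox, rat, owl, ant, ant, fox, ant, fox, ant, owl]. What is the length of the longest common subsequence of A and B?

6

A longest common subsequence is fox, rat, owl, fox, ant, fox (length 6); the LCS DP confirms no longer common subsequence exists.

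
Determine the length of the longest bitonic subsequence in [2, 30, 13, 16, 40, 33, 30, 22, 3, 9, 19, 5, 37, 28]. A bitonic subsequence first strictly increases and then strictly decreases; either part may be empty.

9

One longest bitonic subsequence is 2, 13, 16, 40, 33, 30, 22, 19, 5 (positions 1,3,4,5,6,7,8,11,12): it rises to 40 then falls. Length 9 is optimal.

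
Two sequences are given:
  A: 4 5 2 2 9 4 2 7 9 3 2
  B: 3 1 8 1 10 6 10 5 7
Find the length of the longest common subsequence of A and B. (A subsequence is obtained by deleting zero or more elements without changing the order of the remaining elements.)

Backtracking the LCS table gives one alignment: 5 (A2,B8) → 7 (A8,B9).
So the longest common subsequence has length 2.

2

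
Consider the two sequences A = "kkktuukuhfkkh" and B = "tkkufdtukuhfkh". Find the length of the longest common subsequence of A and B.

A longest common subsequence is kktukuhfkh (length 10); the LCS DP confirms no longer common subsequence exists.

10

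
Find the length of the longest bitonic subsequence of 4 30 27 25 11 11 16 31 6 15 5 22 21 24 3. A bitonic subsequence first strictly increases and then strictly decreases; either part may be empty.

8

One longest bitonic subsequence is 4, 30, 27, 25, 16, 15, 5, 3 (positions 1,2,3,4,7,10,11,15): it rises to 30 then falls. Length 8 is optimal.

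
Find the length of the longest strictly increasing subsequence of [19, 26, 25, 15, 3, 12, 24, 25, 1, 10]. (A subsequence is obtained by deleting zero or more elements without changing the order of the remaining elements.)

Scanning left to right, the best length ending at each element is: 19→1, 26→2, 25→2, 15→1, 3→1, 12→2, 24→3, 25→4, 1→1, 10→2.
So the longest increasing subsequence has length 4, e.g. 3, 12, 24, 25.

4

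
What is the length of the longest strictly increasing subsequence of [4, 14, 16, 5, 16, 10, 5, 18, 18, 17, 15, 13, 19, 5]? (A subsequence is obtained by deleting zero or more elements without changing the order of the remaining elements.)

5

Scanning left to right, the best length ending at each element is: 4→1, 14→2, 16→3, 5→2, 16→3, 10→3, 5→2, 18→4, 18→4, 17→4, 15→4, 13→4, 19→5, 5→2.
So the longest increasing subsequence has length 5, e.g. 4, 14, 16, 18, 19.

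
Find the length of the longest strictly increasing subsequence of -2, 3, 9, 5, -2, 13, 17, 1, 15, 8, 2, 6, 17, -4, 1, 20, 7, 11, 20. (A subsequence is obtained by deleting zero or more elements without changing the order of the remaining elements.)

Let dp[i] be the longest increasing subsequence ending at position i. Then dp = [1, 2, 3, 3, 1, 4, 5, 2, 5, 4, 3, 4, 6, 1, 2, 7, 5, 6, 7].
The maximum is 7; one witness is -2, 3, 9, 13, 15, 17, 20 at positions 1,2,3,6,9,13,16.

7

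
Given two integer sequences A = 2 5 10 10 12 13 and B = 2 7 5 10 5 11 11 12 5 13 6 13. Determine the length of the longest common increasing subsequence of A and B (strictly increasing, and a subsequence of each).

5

For each value that appears in both, track the longest common increasing run ending there.
The best achievable length is 5; one witness is 2, 5, 10, 12, 13 (A-positions 1,2,3,5,6, B-positions 1,3,4,8,10).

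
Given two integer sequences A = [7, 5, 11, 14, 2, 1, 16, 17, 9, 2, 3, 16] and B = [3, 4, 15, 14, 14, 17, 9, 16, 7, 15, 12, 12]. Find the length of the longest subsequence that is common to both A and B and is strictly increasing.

2

For each value that appears in both, track the longest common increasing run ending there.
The best achievable length is 2; one witness is 14, 17 (A-positions 4,8, B-positions 4,6).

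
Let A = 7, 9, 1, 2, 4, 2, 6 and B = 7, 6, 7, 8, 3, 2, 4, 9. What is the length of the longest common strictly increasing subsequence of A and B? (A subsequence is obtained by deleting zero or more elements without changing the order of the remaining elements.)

2

For each value that appears in both, track the longest common increasing run ending there.
The best achievable length is 2; one witness is 2, 4 (A-positions 4,5, B-positions 6,7).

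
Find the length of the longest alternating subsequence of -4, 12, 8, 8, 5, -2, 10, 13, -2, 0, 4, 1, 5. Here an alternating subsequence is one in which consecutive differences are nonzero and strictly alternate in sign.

8

Track the best alternating length ending on an up-step vs a down-step at each position: up/down = 1/1, 2/1, 2/3, 2/3, 2/3, 2/3, 4/3, 4/1, 2/5, 6/5, 6/5, 6/7, 8/5.
The maximum over both is 8; one such subsequence is -4, 12, 8, 10, -2, 4, 1, 5.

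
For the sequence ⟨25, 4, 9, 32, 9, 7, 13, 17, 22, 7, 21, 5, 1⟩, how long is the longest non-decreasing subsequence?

6

Scanning left to right, the best length ending at each element is: 25→1, 4→1, 9→2, 32→3, 9→3, 7→2, 13→4, 17→5, 22→6, 7→3, 21→6, 5→2, 1→1.
So the longest non-decreasing subsequence has length 6, e.g. 4, 9, 9, 13, 17, 22.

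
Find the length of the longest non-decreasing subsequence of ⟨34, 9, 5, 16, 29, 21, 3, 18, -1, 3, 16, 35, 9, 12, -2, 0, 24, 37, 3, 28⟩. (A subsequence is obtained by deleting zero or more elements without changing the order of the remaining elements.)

Let dp[i] be the longest non-decreasing subsequence ending at position i. Then dp = [1, 1, 1, 2, 3, 3, 1, 3, 1, 2, 3, 4, 3, 4, 1, 2, 5, 6, 3, 6].
The maximum is 6; one witness is 3, 3, 9, 12, 24, 37 at positions 7,10,13,14,17,18.

6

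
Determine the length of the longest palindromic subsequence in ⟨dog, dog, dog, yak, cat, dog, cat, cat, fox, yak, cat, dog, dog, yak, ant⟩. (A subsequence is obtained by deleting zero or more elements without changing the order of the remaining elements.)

9

One longest palindromic subsequence is dog dog yak cat cat cat yak dog dog (positions 2,3,4,5,7,8,10,12,13); it reads the same forward and backward, and the interval DP gives dp[1][15] = 9.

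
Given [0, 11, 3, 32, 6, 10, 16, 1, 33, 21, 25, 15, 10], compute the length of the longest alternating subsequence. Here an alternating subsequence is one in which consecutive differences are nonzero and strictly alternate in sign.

A longest alternating subsequence is 0, 11, 3, 32, 6, 10, 1, 33, 21, 25, 15 (positions 1,2,3,4,5,6,8,9,10,11,12); its 10 consecutive differences strictly alternate in sign, and length 11 is optimal.

11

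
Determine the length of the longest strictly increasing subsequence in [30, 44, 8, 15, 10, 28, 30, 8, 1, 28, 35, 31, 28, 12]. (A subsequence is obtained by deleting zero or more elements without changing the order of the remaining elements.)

Let dp[i] be the longest increasing subsequence ending at position i. Then dp = [1, 2, 1, 2, 2, 3, 4, 1, 1, 3, 5, 5, 3, 3].
The maximum is 5; one witness is 8, 15, 28, 30, 35 at positions 3,4,6,7,11.

5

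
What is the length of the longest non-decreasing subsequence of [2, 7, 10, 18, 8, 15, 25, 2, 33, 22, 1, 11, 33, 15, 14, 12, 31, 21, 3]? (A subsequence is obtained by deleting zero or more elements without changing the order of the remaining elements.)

7

One longest non-decreasing subsequence is 2, 7, 10, 18, 25, 33, 33 (positions 1,2,3,4,7,9,13), of length 7; no longer one exists.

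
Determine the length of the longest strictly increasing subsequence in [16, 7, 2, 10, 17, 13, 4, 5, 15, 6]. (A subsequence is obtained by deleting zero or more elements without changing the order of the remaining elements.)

One longest increasing subsequence is 7, 10, 13, 15 (positions 2,4,6,9), of length 4; no longer one exists.

4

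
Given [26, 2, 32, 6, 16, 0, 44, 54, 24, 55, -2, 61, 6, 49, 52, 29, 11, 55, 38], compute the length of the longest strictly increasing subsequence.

7

Let dp[i] be the longest increasing subsequence ending at position i. Then dp = [1, 1, 2, 2, 3, 1, 4, 5, 4, 6, 1, 7, 2, 5, 6, 5, 3, 7, 6].
The maximum is 7; one witness is 2, 6, 16, 44, 54, 55, 61 at positions 2,4,5,7,8,10,12.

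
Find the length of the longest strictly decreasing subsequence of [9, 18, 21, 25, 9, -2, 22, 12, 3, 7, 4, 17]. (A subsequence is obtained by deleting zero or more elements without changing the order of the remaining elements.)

5

One longest decreasing subsequence is 25, 22, 12, 7, 4 (positions 4,7,8,10,11), of length 5; no longer one exists.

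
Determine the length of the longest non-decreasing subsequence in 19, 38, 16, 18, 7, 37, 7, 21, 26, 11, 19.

4

Let dp[i] be the longest non-decreasing subsequence ending at position i. Then dp = [1, 2, 1, 2, 1, 3, 2, 3, 4, 3, 4].
The maximum is 4; one witness is 16, 18, 21, 26 at positions 3,4,8,9.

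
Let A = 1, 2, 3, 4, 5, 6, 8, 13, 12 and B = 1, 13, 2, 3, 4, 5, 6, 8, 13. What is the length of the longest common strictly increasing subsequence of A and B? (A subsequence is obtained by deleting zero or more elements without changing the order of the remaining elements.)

8

For each value that appears in both, track the longest common increasing run ending there.
The best achievable length is 8; one witness is 1, 2, 3, 4, 5, 6, 8, 13 (A-positions 1,2,3,4,5,6,7,8, B-positions 1,3,4,5,6,7,8,9).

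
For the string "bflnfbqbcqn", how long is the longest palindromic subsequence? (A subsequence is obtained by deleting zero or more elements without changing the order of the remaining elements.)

Using dp[i][j] = 2 + dp[i+1][j−1] if the ends match, else max(dp[i+1][j], dp[i][j−1]):
dp[1][11] = 5. A witness is nqcqn at positions 4,7,9,10,11.

5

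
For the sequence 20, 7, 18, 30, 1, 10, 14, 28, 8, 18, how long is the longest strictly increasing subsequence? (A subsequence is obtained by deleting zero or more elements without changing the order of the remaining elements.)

One longest increasing subsequence is 7, 10, 14, 28 (positions 2,6,7,8), of length 4; no longer one exists.

4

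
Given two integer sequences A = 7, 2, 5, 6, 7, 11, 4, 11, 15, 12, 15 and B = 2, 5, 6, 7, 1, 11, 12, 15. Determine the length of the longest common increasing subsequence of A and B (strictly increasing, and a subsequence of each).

A longest common strictly increasing subsequence is 2, 5, 6, 7, 11, 12, 15 (length 7); it appears in order in both A and B, and no longer such subsequence exists.

7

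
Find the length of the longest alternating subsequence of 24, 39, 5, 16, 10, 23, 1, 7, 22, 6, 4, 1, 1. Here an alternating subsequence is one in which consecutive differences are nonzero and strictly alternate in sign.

Track the best alternating length ending on an up-step vs a down-step at each position: up/down = 1/1, 2/1, 1/3, 4/3, 4/5, 6/3, 1/7, 8/7, 8/7, 8/9, 8/9, 1/9, 1/9.
The maximum over both is 9; one such subsequence is 24, 39, 5, 16, 10, 23, 1, 7, 6.

9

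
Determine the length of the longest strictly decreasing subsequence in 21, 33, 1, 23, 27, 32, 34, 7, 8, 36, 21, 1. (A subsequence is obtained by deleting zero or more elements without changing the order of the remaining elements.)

4

One longest decreasing subsequence is 33, 23, 7, 1 (positions 2,4,8,12), of length 4; no longer one exists.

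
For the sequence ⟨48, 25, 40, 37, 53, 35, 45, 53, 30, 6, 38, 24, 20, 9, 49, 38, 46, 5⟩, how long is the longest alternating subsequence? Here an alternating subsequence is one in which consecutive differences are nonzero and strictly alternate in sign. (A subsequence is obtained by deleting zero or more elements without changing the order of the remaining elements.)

Track the best alternating length ending on an up-step vs a down-step at each position: up/down = 1/1, 1/2, 3/2, 3/4, 5/1, 3/6, 7/6, 7/1, 3/8, 1/8, 9/8, 9/10, 9/10, 9/10, 11/8, 11/12, 13/12, 1/14.
The maximum over both is 14; one such subsequence is 48, 25, 40, 37, 53, 35, 45, 30, 38, 24, 49, 38, 46, 5.

14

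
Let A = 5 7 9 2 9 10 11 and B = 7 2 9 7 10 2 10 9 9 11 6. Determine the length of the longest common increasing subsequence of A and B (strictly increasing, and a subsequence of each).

For each value that appears in both, track the longest common increasing run ending there.
The best achievable length is 4; one witness is 7, 9, 10, 11 (A-positions 2,3,6,7, B-positions 1,3,5,10).

4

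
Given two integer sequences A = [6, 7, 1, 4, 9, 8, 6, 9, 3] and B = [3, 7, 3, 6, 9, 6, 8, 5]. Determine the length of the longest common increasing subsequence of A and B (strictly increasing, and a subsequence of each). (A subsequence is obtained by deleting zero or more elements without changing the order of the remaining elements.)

2

For each value that appears in both, track the longest common increasing run ending there.
The best achievable length is 2; one witness is 7, 9 (A-positions 2,5, B-positions 2,5).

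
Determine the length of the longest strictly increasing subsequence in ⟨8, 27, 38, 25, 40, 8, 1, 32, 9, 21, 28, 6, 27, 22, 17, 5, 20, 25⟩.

5

Scanning left to right, the best length ending at each element is: 8→1, 27→2, 38→3, 25→2, 40→4, 8→1, 1→1, 32→3, 9→2, 21→3, 28→4, 6→2, 27→4, 22→4, 17→3, 5→2, 20→4, 25→5.
So the longest increasing subsequence has length 5, e.g. 8, 9, 21, 22, 25.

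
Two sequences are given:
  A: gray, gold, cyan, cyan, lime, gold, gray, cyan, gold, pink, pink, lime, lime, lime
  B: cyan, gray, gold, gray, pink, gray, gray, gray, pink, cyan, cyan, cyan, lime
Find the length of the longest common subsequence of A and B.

Backtracking the LCS table gives one alignment: gray (A1,B2) → gold (A2,B3) → cyan (A3,B10) → cyan (A4,B11) → cyan (A8,B12) → lime (A14,B13).
So the longest common subsequence has length 6.

6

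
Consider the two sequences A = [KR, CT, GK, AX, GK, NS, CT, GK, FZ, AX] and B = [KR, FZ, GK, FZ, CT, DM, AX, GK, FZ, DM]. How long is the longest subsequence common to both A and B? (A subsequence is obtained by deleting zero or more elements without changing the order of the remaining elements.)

5

Backtracking the LCS table gives one alignment: KR (A1,B1) → CT (A2,B5) → AX (A4,B7) → GK (A8,B8) → FZ (A9,B9).
So the longest common subsequence has length 5.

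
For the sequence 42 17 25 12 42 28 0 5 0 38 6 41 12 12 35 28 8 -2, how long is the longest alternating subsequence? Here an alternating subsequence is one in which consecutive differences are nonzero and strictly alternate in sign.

14

Track the best alternating length ending on an up-step vs a down-step at each position: up/down = 1/1, 1/2, 3/2, 1/4, 5/1, 5/6, 1/6, 7/6, 1/8, 9/6, 9/10, 11/6, 11/12, 11/12, 13/12, 13/14, 11/14, 1/14.
The maximum over both is 14; one such subsequence is 42, 17, 25, 12, 42, 0, 5, 0, 38, 6, 41, 12, 35, 28.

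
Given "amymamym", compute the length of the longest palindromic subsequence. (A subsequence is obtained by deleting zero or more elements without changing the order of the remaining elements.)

7

One longest palindromic subsequence is mymamym (positions 2,3,4,5,6,7,8); it reads the same forward and backward, and the interval DP gives dp[1][8] = 7.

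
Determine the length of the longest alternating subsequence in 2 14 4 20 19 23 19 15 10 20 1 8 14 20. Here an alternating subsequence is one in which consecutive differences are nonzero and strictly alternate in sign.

10

A longest alternating subsequence is 2, 14, 4, 20, 19, 23, 19, 20, 1, 8 (positions 1,2,3,4,5,6,7,10,11,12); its 9 consecutive differences strictly alternate in sign, and length 10 is optimal.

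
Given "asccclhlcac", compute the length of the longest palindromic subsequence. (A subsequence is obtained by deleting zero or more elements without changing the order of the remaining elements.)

Using dp[i][j] = 2 + dp[i+1][j−1] if the ends match, else max(dp[i+1][j], dp[i][j−1]):
dp[1][11] = 7. A witness is cclhlcc at positions 3,5,6,7,8,9,11.

7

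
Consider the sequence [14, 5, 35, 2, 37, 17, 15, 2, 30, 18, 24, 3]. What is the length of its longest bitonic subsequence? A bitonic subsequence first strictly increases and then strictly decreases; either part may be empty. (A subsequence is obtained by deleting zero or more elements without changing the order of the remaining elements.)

6

Let inc[i] be the LIS ending at i and dec[i] the longest strictly decreasing subsequence starting at i. inc = [1, 1, 2, 1, 3, 2, 2, 1, 3, 3, 4, 2], dec = [3, 2, 4, 1, 4, 3, 2, 1, 3, 2, 2, 1].
max_i inc[i]+dec[i]−1 = 6, with one witness 14, 35, 37, 30, 24, 3.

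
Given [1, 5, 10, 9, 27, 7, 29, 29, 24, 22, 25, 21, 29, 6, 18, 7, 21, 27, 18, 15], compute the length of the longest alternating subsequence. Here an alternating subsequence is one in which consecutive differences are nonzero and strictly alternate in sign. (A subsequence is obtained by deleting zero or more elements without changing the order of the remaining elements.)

15

A longest alternating subsequence is 1, 10, 9, 27, 7, 29, 24, 25, 21, 29, 6, 18, 7, 21, 18 (positions 1,3,4,5,6,7,9,11,12,13,14,15,16,17,19); its 14 consecutive differences strictly alternate in sign, and length 15 is optimal.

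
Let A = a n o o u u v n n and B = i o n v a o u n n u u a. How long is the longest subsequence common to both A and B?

A longest common subsequence is aounn (length 5); the LCS DP confirms no longer common subsequence exists.

5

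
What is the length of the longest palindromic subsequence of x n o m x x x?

Using dp[i][j] = 2 + dp[i+1][j−1] if the ends match, else max(dp[i+1][j], dp[i][j−1]):
dp[1][7] = 4. A witness is xxxx at positions 1,5,6,7.

4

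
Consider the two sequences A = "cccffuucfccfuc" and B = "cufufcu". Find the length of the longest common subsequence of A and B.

Backtracking the LCS table gives one alignment: c (A1,B1) → f (A5,B3) → u (A7,B4) → f (A9,B5) → c (A11,B6) → u (A13,B7).
So the longest common subsequence has length 6.

6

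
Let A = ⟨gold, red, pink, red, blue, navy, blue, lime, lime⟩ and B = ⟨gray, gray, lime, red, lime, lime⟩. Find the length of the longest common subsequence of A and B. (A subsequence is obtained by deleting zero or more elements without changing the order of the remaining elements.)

3

A longest common subsequence is red, lime, lime (length 3); the LCS DP confirms no longer common subsequence exists.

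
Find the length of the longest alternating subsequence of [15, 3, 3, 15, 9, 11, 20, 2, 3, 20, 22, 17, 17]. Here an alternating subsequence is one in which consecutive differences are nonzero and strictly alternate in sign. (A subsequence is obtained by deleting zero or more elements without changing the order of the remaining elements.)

8

Track the best alternating length ending on an up-step vs a down-step at each position: up/down = 1/1, 1/2, 1/2, 3/1, 3/4, 5/4, 5/1, 1/6, 7/6, 7/1, 7/1, 7/8, 7/8.
The maximum over both is 8; one such subsequence is 15, 3, 15, 9, 11, 2, 20, 17.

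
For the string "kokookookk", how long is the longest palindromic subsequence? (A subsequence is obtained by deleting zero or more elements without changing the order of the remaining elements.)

One longest palindromic subsequence is kkookookk (positions 1,3,4,5,6,7,8,9,10); it reads the same forward and backward, and the interval DP gives dp[1][10] = 9.

9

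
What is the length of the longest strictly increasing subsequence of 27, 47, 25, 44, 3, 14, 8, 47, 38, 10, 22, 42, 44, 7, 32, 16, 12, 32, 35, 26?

Let dp[i] be the longest increasing subsequence ending at position i. Then dp = [1, 2, 1, 2, 1, 2, 2, 3, 3, 3, 4, 5, 6, 2, 5, 4, 4, 5, 6, 5].
The maximum is 6; one witness is 3, 8, 10, 22, 42, 44 at positions 5,7,10,11,12,13.

6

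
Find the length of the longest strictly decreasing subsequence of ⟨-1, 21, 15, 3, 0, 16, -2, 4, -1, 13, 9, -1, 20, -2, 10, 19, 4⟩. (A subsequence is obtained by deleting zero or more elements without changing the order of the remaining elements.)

6

Let dp[i] be the longest decreasing subsequence ending at position i. Then dp = [1, 1, 2, 3, 4, 2, 5, 3, 5, 3, 4, 5, 2, 6, 4, 3, 5].
The maximum is 6; one witness is 21, 15, 3, 0, -1, -2 at positions 2,3,4,5,9,14.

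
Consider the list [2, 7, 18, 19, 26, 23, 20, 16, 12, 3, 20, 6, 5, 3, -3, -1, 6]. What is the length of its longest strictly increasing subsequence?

5

Let dp[i] be the longest increasing subsequence ending at position i. Then dp = [1, 2, 3, 4, 5, 5, 5, 3, 3, 2, 5, 3, 3, 2, 1, 2, 4].
The maximum is 5; one witness is 2, 7, 18, 19, 26 at positions 1,2,3,4,5.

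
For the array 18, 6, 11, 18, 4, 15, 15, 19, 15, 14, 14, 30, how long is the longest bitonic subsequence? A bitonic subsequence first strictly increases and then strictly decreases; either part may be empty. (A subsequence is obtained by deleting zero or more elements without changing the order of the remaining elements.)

6

One longest bitonic subsequence is 6, 11, 18, 19, 15, 14 (positions 2,3,4,8,9,11): it rises to 19 then falls. Length 6 is optimal.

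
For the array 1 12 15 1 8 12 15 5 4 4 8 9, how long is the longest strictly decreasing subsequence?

One longest decreasing subsequence is 12, 8, 5, 4 (positions 2,5,8,9), of length 4; no longer one exists.

4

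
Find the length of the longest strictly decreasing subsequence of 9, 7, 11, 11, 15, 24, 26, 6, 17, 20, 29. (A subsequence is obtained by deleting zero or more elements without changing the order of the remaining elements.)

3

Let dp[i] be the longest decreasing subsequence ending at position i. Then dp = [1, 2, 1, 1, 1, 1, 1, 3, 2, 2, 1].
The maximum is 3; one witness is 9, 7, 6 at positions 1,2,8.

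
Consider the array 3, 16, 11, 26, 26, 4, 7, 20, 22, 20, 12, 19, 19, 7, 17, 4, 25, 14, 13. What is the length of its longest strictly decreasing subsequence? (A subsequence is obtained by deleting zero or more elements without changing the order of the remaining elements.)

One longest decreasing subsequence is 26, 22, 20, 19, 17, 14, 13 (positions 4,9,10,12,15,18,19), of length 7; no longer one exists.

7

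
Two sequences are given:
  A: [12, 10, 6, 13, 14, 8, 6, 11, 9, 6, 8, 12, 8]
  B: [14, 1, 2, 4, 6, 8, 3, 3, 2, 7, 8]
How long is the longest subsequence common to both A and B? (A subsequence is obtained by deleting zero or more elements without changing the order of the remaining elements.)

A longest common subsequence is 14, 6, 8, 8 (length 4); the LCS DP confirms no longer common subsequence exists.

4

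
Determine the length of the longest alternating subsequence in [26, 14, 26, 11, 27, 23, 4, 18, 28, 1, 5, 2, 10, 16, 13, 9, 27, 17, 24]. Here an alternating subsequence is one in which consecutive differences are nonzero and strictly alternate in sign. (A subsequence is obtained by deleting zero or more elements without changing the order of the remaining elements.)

A longest alternating subsequence is 26, 14, 26, 11, 27, 4, 18, 1, 5, 2, 16, 13, 27, 17, 24 (positions 1,2,3,4,5,7,8,10,11,12,14,15,17,18,19); its 14 consecutive differences strictly alternate in sign, and length 15 is optimal.

15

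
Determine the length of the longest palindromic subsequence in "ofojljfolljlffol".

10

One longest palindromic subsequence is ofljlljlfo (positions 1,2,5,6,9,10,11,12,14,15); it reads the same forward and backward, and the interval DP gives dp[1][16] = 10.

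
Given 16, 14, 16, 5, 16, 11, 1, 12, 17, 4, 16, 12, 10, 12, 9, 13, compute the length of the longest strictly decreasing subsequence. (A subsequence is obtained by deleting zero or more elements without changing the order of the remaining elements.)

5

One longest decreasing subsequence is 16, 14, 11, 10, 9 (positions 1,2,6,13,15), of length 5; no longer one exists.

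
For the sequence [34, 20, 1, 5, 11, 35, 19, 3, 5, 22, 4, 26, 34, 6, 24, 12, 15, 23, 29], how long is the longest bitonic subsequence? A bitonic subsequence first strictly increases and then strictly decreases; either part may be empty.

9

Let inc[i] be the LIS ending at i and dec[i] the longest strictly decreasing subsequence starting at i. inc = [1, 1, 1, 2, 3, 4, 4, 2, 3, 5, 3, 6, 7, 4, 6, 5, 6, 7, 8], dec = [5, 4, 1, 2, 3, 4, 3, 1, 2, 2, 1, 3, 3, 1, 2, 1, 1, 1, 1].
max_i inc[i]+dec[i]−1 = 9, with one witness 1, 5, 11, 19, 22, 26, 34, 24, 23.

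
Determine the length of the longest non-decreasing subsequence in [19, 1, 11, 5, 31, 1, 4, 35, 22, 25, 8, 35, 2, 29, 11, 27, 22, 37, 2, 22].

7

Scanning left to right, the best length ending at each element is: 19→1, 1→1, 11→2, 5→2, 31→3, 1→2, 4→3, 35→4, 22→4, 25→5, 8→4, 35→6, 2→3, 29→6, 11→5, 27→6, 22→6, 37→7, 2→4, 22→7.
So the longest non-decreasing subsequence has length 7, e.g. 1, 1, 4, 22, 25, 35, 37.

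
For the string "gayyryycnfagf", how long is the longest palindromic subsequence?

Using dp[i][j] = 2 + dp[i+1][j−1] if the ends match, else max(dp[i+1][j], dp[i][j−1]):
dp[1][13] = 9. A witness is gayyryyag at positions 1,2,3,4,5,6,7,11,12.

9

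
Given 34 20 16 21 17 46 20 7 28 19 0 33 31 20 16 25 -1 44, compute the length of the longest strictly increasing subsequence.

6

Let dp[i] be the longest increasing subsequence ending at position i. Then dp = [1, 1, 1, 2, 2, 3, 3, 1, 4, 3, 1, 5, 5, 4, 2, 5, 1, 6].
The maximum is 6; one witness is 16, 17, 20, 28, 33, 44 at positions 3,5,7,9,12,18.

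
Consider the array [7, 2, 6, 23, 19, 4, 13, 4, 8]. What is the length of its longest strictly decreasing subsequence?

One longest decreasing subsequence is 23, 19, 13, 4 (positions 4,5,7,8), of length 4; no longer one exists.

4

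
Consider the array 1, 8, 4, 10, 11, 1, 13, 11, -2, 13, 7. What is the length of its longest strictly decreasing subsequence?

One longest decreasing subsequence is 8, 4, 1, -2 (positions 2,3,6,9), of length 4; no longer one exists.

4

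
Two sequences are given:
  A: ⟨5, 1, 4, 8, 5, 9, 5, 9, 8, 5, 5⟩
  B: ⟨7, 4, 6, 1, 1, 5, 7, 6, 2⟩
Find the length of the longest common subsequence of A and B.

2

Backtracking the LCS table gives one alignment: 1 (A2,B5) → 5 (A5,B6).
So the longest common subsequence has length 2.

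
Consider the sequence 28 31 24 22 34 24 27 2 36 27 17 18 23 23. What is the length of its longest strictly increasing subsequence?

One longest increasing subsequence is 28, 31, 34, 36 (positions 1,2,5,9), of length 4; no longer one exists.

4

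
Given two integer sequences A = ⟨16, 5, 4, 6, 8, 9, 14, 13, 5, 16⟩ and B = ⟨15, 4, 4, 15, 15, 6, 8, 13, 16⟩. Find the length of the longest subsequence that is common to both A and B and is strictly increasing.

5

For each value that appears in both, track the longest common increasing run ending there.
The best achievable length is 5; one witness is 4, 6, 8, 13, 16 (A-positions 3,4,5,8,10, B-positions 2,6,7,8,9).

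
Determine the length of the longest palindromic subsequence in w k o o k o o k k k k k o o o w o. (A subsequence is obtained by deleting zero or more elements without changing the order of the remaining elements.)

Using dp[i][j] = 2 + dp[i+1][j−1] if the ends match, else max(dp[i+1][j], dp[i][j−1]):
dp[1][17] = 13. A witness is ooookkkkkoooo at positions 3,4,6,7,8,9,10,11,12,13,14,15,17.

13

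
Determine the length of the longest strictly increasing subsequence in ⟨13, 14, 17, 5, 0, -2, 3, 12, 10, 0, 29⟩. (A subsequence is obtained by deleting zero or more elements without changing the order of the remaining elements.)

4

Scanning left to right, the best length ending at each element is: 13→1, 14→2, 17→3, 5→1, 0→1, -2→1, 3→2, 12→3, 10→3, 0→2, 29→4.
So the longest increasing subsequence has length 4, e.g. 13, 14, 17, 29.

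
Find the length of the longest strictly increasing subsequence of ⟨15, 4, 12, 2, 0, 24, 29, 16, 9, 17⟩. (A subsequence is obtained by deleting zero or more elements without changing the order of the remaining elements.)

Let dp[i] be the longest increasing subsequence ending at position i. Then dp = [1, 1, 2, 1, 1, 3, 4, 3, 2, 4].
The maximum is 4; one witness is 4, 12, 24, 29 at positions 2,3,6,7.

4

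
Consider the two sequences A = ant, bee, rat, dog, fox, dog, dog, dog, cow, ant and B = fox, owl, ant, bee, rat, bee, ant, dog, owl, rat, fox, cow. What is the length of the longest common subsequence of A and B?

A longest common subsequence is ant, bee, rat, dog, fox, cow (length 6); the LCS DP confirms no longer common subsequence exists.

6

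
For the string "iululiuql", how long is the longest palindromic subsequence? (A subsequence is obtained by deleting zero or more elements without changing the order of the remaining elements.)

5

One longest palindromic subsequence is luiul (positions 3,4,6,7,9); it reads the same forward and backward, and the interval DP gives dp[1][9] = 5.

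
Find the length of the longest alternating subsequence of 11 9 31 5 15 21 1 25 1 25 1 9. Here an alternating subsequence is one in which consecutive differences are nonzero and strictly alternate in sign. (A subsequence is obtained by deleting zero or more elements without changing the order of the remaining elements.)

Track the best alternating length ending on an up-step vs a down-step at each position: up/down = 1/1, 1/2, 3/1, 1/4, 5/4, 5/4, 1/6, 7/4, 1/8, 9/4, 1/10, 11/10.
The maximum over both is 11; one such subsequence is 11, 9, 31, 5, 15, 1, 25, 1, 25, 1, 9.

11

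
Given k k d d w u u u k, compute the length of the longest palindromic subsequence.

One longest palindromic subsequence is kuuuk (positions 1,6,7,8,9); it reads the same forward and backward, and the interval DP gives dp[1][9] = 5.

5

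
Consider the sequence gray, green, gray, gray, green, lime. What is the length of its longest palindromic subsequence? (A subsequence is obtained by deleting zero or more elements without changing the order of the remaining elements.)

4

One longest palindromic subsequence is green gray gray green (positions 2,3,4,5); it reads the same forward and backward, and the interval DP gives dp[1][6] = 4.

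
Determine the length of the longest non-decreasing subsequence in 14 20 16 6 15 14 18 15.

3

Let dp[i] be the longest non-decreasing subsequence ending at position i. Then dp = [1, 2, 2, 1, 2, 2, 3, 3].
The maximum is 3; one witness is 14, 16, 18 at positions 1,3,7.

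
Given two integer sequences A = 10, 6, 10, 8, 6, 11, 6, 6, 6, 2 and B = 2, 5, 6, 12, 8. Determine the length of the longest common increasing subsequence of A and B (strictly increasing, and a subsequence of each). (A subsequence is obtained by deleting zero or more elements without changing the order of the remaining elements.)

2

A longest common strictly increasing subsequence is 6, 8 (length 2); it appears in order in both A and B, and no longer such subsequence exists.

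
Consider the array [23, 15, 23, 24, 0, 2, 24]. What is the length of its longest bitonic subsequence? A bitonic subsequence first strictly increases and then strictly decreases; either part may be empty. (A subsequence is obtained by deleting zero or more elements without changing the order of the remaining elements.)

4

One longest bitonic subsequence is 15, 23, 24, 2 (positions 2,3,4,6): it rises to 24 then falls. Length 4 is optimal.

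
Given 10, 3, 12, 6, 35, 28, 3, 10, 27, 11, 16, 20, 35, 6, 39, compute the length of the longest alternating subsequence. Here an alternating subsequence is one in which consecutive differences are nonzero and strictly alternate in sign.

11

Track the best alternating length ending on an up-step vs a down-step at each position: up/down = 1/1, 1/2, 3/1, 3/4, 5/1, 5/6, 1/6, 7/6, 7/6, 7/8, 9/8, 9/8, 9/1, 7/10, 11/1.
The maximum over both is 11; one such subsequence is 10, 3, 12, 6, 35, 3, 27, 11, 16, 6, 39.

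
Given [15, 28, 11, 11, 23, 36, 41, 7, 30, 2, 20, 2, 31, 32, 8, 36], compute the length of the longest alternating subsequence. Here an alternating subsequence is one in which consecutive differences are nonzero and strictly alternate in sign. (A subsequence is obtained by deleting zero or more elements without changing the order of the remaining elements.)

Track the best alternating length ending on an up-step vs a down-step at each position: up/down = 1/1, 2/1, 1/3, 1/3, 4/3, 4/1, 4/1, 1/5, 6/5, 1/7, 8/7, 1/9, 10/5, 10/5, 10/11, 12/5.
The maximum over both is 12; one such subsequence is 15, 28, 11, 23, 7, 30, 2, 20, 2, 31, 8, 36.

12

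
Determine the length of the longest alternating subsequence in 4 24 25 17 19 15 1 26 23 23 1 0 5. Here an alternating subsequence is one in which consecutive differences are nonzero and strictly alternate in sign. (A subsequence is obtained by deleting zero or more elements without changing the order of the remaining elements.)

8

A longest alternating subsequence is 4, 24, 17, 19, 15, 26, 1, 5 (positions 1,2,4,5,6,8,11,13); its 7 consecutive differences strictly alternate in sign, and length 8 is optimal.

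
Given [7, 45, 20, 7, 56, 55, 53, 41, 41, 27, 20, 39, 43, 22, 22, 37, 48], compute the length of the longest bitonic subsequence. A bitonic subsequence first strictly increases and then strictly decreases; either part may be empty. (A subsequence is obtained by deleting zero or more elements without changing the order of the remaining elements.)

8

One longest bitonic subsequence is 7, 45, 56, 55, 53, 41, 39, 37 (positions 1,2,5,6,7,9,12,16): it rises to 56 then falls. Length 8 is optimal.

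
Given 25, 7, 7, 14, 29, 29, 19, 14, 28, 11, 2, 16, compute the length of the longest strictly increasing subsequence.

One longest increasing subsequence is 7, 14, 19, 28 (positions 2,4,7,9), of length 4; no longer one exists.

4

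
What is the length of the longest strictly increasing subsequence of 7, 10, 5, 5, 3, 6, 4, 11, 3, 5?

Let dp[i] be the longest increasing subsequence ending at position i. Then dp = [1, 2, 1, 1, 1, 2, 2, 3, 1, 3].
The maximum is 3; one witness is 7, 10, 11 at positions 1,2,8.

3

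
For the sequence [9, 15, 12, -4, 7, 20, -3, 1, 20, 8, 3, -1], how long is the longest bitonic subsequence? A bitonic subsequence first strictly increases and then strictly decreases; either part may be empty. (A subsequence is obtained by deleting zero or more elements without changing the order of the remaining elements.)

Let inc[i] be the LIS ending at i and dec[i] the longest strictly decreasing subsequence starting at i. inc = [1, 2, 2, 1, 2, 3, 2, 3, 4, 4, 4, 3], dec = [4, 5, 4, 1, 3, 4, 1, 2, 4, 3, 2, 1].
max_i inc[i]+dec[i]−1 = 7, with one witness -4, -3, 1, 20, 8, 3, -1.

7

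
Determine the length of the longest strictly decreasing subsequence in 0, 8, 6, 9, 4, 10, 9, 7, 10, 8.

3

Scanning left to right, the best length ending at each element is: 0→1, 8→1, 6→2, 9→1, 4→3, 10→1, 9→2, 7→3, 10→1, 8→3.
So the longest decreasing subsequence has length 3, e.g. 8, 6, 4.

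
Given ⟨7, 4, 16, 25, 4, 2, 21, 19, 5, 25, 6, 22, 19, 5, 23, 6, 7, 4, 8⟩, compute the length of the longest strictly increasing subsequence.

5

Let dp[i] be the longest increasing subsequence ending at position i. Then dp = [1, 1, 2, 3, 1, 1, 3, 3, 2, 4, 3, 4, 4, 2, 5, 3, 4, 2, 5].
The maximum is 5; one witness is 7, 16, 21, 22, 23 at positions 1,3,7,12,15.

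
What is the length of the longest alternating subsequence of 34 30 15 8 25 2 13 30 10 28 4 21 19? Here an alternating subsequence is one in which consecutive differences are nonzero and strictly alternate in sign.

10

A longest alternating subsequence is 34, 15, 25, 2, 13, 10, 28, 4, 21, 19 (positions 1,3,5,6,7,9,10,11,12,13); its 9 consecutive differences strictly alternate in sign, and length 10 is optimal.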